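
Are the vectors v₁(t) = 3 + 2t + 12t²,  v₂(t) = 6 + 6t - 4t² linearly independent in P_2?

Take coordinates with respect to the standard basis {1, t, t²}.
Place the vectors as rows of a 2×3 matrix and reduce to echelon form.
The reduction yields 2 nonzero rows, so the rank is 2.
Since rank = 2 (the number of vectors), the set is linearly independent.

linearly independent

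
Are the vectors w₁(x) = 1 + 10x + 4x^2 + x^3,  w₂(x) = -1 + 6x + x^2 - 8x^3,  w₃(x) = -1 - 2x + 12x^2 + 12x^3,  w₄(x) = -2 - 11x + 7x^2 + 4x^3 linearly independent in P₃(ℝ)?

linearly independent

Take coordinates with respect to the standard basis {1, x, …, x^3}.
Place the vectors as rows of a 4×4 matrix and reduce to echelon form.
The reduction yields 4 nonzero rows, so the rank is 4.
Since rank = 4 (the number of vectors), the set is linearly independent.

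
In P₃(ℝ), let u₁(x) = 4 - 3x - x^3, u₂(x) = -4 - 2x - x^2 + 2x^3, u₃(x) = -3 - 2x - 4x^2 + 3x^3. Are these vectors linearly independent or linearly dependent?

linearly independent

Write each element as a coordinate vector in ℝ⁴ using {1, x, …, x^3}.
Row-reduce the matrix whose columns are u₁, u₂, u₃.
The reduction yields 3 nonzero rows, so the rank is 3.
Since rank = 3 (the number of vectors), the set is linearly independent.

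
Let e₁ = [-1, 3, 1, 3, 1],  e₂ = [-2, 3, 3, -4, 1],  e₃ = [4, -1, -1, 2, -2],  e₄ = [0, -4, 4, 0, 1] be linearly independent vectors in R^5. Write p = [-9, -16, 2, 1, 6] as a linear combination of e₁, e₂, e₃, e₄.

Since e₁, e₂, e₃, e₄ are independent, the coefficients expressing p are uniquely determined by a linear system.
Row-reducing the augmented matrix gives the unique coefficients (α₁, …, α₄) = (-1, -3, -4, 2).

p = -e₁ - 3e₂ - 4e₃ + 2e₄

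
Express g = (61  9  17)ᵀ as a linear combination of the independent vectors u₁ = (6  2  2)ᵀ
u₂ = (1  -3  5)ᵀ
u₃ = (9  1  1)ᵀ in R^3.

Set up the augmented matrix [u₁ | u₂ | u₃ | g] and row-reduce.
Row-reducing the augmented matrix gives the unique coefficients (c₁, c₂, c₃) = (4, 1, 4).

g = 4u₁ + u₂ + 4u₃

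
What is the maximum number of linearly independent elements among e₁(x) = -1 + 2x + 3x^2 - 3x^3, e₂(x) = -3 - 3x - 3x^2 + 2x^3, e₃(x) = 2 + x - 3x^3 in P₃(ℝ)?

Pass to coordinate vectors with respect to the basis {1, x, …, x^3}.
Put the 4×3 matrix [e₁|e₂|e₃] into echelon form.
The echelon form has 3 nonzero rows, so the rank is 3.

3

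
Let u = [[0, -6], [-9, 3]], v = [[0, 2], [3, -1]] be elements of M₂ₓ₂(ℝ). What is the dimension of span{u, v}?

Represent each element by its coordinate vector in ℝ⁴.
Apply Gaussian elimination to the matrix whose rows are u, v.
There is 1 pivot column, so rank = 1.

1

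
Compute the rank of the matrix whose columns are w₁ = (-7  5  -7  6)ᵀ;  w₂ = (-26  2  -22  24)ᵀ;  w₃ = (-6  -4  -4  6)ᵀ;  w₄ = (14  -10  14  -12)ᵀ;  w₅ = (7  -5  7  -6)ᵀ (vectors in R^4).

2

Put the 4×5 matrix [w₁|w₂|w₃|w₄|w₅] into echelon form.
There are 2 pivot columns, so rank = 2.
(With 5 elements in a 4-dimensional space the rank is at most 4.)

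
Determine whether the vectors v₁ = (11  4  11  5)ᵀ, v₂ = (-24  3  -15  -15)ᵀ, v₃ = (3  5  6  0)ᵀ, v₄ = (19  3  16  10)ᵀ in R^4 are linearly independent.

linearly dependent

The matrix [v₁|v₂|v₃|v₄] has determinant 0.
A zero determinant means the columns are linearly dependent.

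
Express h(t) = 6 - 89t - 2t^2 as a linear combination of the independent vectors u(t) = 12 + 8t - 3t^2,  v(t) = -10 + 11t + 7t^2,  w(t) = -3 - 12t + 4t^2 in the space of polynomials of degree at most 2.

h = -u - 3v + 4w

Work in coordinates with respect to the standard basis {1, t, t^2}.
Write h = a₁u + … + a₃w and equate components.
The system has the unique solution (a₁, a₂, a₃) = (-1, -3, 4).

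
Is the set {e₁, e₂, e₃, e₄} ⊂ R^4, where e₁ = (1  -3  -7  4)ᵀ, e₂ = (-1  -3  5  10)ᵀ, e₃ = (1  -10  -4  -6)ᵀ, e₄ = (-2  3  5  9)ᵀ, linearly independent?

linearly independent

Place the vectors as rows of a 4×4 matrix and reduce to echelon form.
The reduction yields 4 nonzero rows, so the rank is 4.
Since rank = 4 (the number of vectors), the set is linearly independent.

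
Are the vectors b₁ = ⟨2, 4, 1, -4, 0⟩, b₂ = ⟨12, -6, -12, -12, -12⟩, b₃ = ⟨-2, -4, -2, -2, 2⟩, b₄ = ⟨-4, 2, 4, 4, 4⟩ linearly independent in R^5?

linearly dependent

One vector is a scalar multiple of another, so the set is dependent.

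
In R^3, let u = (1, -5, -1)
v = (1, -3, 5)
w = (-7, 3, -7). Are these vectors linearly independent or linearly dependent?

linearly independent

The matrix [u|v|w] has determinant 164.
A nonzero determinant means the columns are linearly independent.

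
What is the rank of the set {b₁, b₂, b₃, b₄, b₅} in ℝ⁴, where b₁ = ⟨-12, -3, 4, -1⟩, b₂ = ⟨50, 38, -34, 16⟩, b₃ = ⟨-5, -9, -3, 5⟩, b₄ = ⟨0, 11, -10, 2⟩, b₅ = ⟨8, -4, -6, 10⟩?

rank 4

Form the matrix with b₁, b₂, b₃, b₄, b₅ as columns and reduce.
Exactly 4 pivots survive; hence the rank is 4.
(With 5 elements in a 4-dimensional space the rank is at most 4.)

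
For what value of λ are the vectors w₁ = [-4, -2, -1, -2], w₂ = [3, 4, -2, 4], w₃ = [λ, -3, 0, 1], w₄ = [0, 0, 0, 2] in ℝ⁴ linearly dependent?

Place the vectors as rows of a 4×4 matrix; dependence ⇔ determinant zero.
Cofactor expansion gives det = 16*λ + 66.
This vanishes exactly when λ = -33/8.

λ = -33/8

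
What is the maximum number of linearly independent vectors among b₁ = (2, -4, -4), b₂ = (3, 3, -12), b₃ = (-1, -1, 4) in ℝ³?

Put the 3×3 matrix [b₁|b₂|b₃] into echelon form.
The echelon form has 2 nonzero rows, so the rank is 2.

2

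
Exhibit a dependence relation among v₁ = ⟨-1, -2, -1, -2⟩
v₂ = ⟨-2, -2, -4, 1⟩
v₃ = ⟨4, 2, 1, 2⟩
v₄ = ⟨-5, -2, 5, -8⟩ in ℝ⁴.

Solve the homogeneous system with v₁, v₂, v₃, v₄ as columns by row-reducing the coefficient matrix.
A generator of the null space is (1, -2, -2, -1).

v₁ - 2v₂ - 2v₃ - v₄ = 0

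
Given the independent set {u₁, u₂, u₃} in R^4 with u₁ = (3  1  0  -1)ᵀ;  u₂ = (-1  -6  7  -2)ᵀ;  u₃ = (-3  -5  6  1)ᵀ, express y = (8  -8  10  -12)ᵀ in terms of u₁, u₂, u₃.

Since u₁, u₂, u₃ are independent, the coefficients expressing y are uniquely determined by a linear system.
Back-substitution yields (a₁, a₂, a₃) = (1, 4, -3).

y = u₁ + 4u₂ - 3u₃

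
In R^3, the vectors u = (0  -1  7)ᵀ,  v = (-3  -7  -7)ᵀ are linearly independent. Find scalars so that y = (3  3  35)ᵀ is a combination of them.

Solve the system with u, v as columns and y as the right-hand side.
The system has the unique solution (c₁, c₂) = (4, -1).

y = 4u - v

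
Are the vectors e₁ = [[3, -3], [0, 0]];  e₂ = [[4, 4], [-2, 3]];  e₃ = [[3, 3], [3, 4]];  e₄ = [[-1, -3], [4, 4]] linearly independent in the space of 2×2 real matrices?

Take coordinates with respect to the standard basis {E₁₁, E₁₂, E₂₁, E₂₂}.
Row-reduce the matrix whose columns are e₁, e₂, e₃, e₄.
The reduction yields 4 nonzero rows, so the rank is 4.
Since rank = 4 (the number of vectors), the set is linearly independent.

linearly independent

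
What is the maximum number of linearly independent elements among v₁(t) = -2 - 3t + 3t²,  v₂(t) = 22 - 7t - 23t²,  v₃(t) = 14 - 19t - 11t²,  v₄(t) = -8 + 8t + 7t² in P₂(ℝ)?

2

Represent each element by its coordinate vector in ℝ³.
Row-reduce the 4×3 matrix with these as rows.
Reduction leaves 2 leading entries, giving rank 2.
(With 4 elements in a 3-dimensional space the rank is at most 3.)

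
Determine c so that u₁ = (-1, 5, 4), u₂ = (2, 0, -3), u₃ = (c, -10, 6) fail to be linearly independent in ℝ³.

Place the vectors as rows of a 3×3 matrix; dependence ⇔ determinant zero.
Expanding, det = -15*c - 110.
Setting this to zero gives c = -22/3.

c = -22/3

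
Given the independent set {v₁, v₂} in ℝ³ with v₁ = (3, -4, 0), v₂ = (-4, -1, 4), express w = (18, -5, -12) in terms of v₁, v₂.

Since v₁, v₂ are independent, the coefficients expressing w are uniquely determined by a linear system.
The system has the unique solution (α₁, α₂) = (2, -3).

w = 2v₁ - 3v₂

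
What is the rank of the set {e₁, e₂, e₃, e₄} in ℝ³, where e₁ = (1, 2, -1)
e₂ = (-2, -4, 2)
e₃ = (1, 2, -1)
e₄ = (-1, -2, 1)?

Form the matrix with e₁, e₂, e₃, e₄ as columns and reduce.
There is 1 pivot column, so rank = 1.
(With 4 elements in a 3-dimensional space the rank is at most 3.)

1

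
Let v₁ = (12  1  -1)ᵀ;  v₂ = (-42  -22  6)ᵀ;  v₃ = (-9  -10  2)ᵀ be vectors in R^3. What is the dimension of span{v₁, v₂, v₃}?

dim = 2

Row-reduce the 3×3 matrix with these as rows.
Reduction leaves 2 leading entries, giving rank 2.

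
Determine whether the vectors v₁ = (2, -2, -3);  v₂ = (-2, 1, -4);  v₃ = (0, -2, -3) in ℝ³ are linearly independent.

Form the 3×3 matrix with these as columns; its determinant is -22.
A nonzero determinant means the columns are linearly independent.

linearly independent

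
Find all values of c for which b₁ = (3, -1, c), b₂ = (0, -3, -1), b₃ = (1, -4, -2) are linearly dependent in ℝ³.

c = -7/3

Dependence holds iff the 3×3 matrix [b₁ b₂ b₃] is singular.
Expanding, det = 3*c + 7.
Solving 3*c + 7 = 0 yields c = -7/3.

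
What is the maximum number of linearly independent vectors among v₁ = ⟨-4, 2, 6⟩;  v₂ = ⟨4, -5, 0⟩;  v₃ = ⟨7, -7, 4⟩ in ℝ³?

3

Row-reduce the 3×3 matrix with these as rows.
Reduction leaves 3 leading entries, giving rank 3.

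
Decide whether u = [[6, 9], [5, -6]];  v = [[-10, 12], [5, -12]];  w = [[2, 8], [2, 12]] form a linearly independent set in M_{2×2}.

linearly independent

Take coordinates with respect to the standard basis {E₁₁, E₁₂, E₂₁, E₂₂}.
Row-reduce the matrix whose columns are u, v, w.
The reduction yields 3 nonzero rows, so the rank is 3.
Since rank = 3 (the number of vectors), the set is linearly independent.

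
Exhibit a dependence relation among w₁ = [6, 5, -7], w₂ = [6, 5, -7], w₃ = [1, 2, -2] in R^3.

w₁ - w₂ = 0

Row-reduce the matrix with w₁, w₂, w₃ as columns; the null space gives the coefficients.
The free variable yields coefficients (1, -1, 0) (any nonzero multiple also works).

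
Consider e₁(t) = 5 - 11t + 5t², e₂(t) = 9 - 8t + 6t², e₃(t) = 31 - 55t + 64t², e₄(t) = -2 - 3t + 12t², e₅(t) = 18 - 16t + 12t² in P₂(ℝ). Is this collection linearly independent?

linearly dependent

Take coordinates with respect to the standard basis {1, t, t²}.
There are 5 vectors in a 3-dimensional space, so they cannot be linearly independent.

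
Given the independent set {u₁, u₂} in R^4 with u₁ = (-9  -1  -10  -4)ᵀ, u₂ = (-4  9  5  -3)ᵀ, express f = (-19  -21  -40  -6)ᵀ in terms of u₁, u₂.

f = 3u₁ - 2u₂

Since u₁, u₂ are independent, the coefficients expressing f are uniquely determined by a linear system.
Row-reducing the augmented matrix gives the unique coefficients (α₁, α₂) = (3, -2).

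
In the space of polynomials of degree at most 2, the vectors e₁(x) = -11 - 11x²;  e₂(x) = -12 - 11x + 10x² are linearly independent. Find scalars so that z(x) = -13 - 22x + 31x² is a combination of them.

Work in coordinates with respect to the standard basis {1, x, x²}.
Set up the augmented matrix [e₁ | e₂ | z] and row-reduce.
The system has the unique solution (α₁, α₂) = (-1, 2).

z = -e₁ + 2e₂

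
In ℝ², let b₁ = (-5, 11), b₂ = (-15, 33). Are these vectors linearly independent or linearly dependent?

linearly dependent

One vector is a scalar multiple of another, so the set is dependent.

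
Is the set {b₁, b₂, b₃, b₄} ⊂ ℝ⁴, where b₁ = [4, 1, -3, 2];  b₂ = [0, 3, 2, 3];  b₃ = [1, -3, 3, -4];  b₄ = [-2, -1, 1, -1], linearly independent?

The matrix [b₁|b₂|b₃|b₄] has determinant 33.
A nonzero determinant means the columns are linearly independent.

linearly independent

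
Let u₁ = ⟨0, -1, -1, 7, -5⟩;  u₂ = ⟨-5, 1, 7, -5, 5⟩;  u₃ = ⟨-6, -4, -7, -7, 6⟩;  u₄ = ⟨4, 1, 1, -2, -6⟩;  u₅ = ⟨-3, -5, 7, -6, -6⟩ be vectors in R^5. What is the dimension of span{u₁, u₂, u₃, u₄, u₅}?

dim = 5

Form the matrix with u₁, u₂, u₃, u₄, u₅ as columns and reduce.
There are 5 pivot columns, so rank = 5.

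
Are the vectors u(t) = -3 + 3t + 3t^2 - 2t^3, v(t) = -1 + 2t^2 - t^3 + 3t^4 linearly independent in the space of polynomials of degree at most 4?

linearly independent

Write each element as a coordinate vector in ℝ⁵ using {1, t, …, t^4}.
Place the vectors as rows of a 2×5 matrix and reduce to echelon form.
The reduction yields 2 nonzero rows, so the rank is 2.
Since rank = 2 (the number of vectors), the set is linearly independent.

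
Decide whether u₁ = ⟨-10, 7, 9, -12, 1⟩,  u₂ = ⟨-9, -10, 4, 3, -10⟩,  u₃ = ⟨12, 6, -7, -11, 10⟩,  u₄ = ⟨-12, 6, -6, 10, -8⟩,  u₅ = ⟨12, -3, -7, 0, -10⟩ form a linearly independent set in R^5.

Place the vectors as rows of a 5×5 matrix and reduce to echelon form.
The reduction yields 5 nonzero rows, so the rank is 5.
Since rank = 5 (the number of vectors), the set is linearly independent.

linearly independent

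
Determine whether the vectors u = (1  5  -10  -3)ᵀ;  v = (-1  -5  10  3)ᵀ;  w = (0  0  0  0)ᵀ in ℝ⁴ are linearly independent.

One of the vectors is the zero vector, so the set is linearly dependent.

linearly dependent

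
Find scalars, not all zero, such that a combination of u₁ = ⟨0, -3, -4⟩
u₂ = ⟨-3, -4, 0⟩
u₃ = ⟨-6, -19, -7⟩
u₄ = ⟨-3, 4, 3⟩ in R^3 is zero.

u₁ + 3u₂ - u₃ - u₄ = 0

Set up α₁u₁ + … + α₄u₄ = 0 and solve the homogeneous system.
A generator of the null space is (1, 3, -1, -1).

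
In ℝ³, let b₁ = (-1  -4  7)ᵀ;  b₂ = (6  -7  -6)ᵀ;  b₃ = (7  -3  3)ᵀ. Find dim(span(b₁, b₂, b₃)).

Row-reduce the 3×3 matrix with these as rows.
Exactly 3 pivots survive; hence the rank is 3.

dim = 3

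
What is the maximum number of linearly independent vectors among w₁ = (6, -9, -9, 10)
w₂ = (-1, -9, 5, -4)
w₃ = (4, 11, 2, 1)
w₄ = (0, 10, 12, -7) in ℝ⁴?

Put the 4×4 matrix [w₁|w₂|w₃|w₄] into echelon form.
There are 4 pivot columns, so rank = 4.

4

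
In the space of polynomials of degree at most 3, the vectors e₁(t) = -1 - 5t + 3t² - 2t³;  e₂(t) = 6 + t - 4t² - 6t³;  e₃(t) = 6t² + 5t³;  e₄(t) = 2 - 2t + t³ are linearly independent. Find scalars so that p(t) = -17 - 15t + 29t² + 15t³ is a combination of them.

Work in coordinates with respect to the standard basis {1, t, …, t³}.
Solve the system with e₁, e₂, e₃, e₄ as columns and p as the right-hand side.
Back-substitution yields (a₁, …, a₄) = (3, -2, 2, -1).

p = 3e₁ - 2e₂ + 2e₃ - e₄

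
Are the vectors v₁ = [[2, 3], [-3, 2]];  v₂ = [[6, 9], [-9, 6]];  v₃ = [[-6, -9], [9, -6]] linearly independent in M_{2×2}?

Take coordinates with respect to the standard basis {E₁₁, E₁₂, E₂₁, E₂₂}.
Row-reduce the matrix whose columns are v₁, v₂, v₃.
The reduction yields 1 nonzero row, so the rank is 1.
Since rank 1 < 3, the set is linearly dependent.

linearly dependent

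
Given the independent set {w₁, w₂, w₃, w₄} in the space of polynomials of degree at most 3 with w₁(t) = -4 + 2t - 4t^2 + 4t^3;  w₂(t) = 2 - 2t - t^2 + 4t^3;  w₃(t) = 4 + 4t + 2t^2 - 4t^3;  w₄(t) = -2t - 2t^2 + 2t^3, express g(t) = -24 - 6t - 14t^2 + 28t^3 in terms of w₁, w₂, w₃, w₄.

Identify each element with its coordinate vector in ℝ⁴ via {1, t, …, t^3}.
Solve the system with w₁, w₂, w₃, w₄ as columns and g as the right-hand side.
Row-reducing the augmented matrix gives the unique coefficients (c₁, …, c₄) = (3, 2, -4, -4).

g = 3w₁ + 2w₂ - 4w₃ - 4w₄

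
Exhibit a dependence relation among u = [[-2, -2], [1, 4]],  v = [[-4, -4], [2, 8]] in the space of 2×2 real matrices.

Write each element as a vector in ℝ⁴ using {E₁₁, E₁₂, E₂₁, E₂₂}.
Set up α₁u + α₂v = 0 and solve the homogeneous system.
A generator of the null space is (2, -1).

2u - v = 0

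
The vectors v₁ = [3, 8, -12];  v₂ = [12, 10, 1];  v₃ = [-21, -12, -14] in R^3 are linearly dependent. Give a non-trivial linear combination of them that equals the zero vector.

v₁ - 2v₂ - v₃ = 0

Row-reduce the matrix with v₁, v₂, v₃ as columns; the null space gives the coefficients.
The free variable yields coefficients (1, -2, -1) (any nonzero multiple also works).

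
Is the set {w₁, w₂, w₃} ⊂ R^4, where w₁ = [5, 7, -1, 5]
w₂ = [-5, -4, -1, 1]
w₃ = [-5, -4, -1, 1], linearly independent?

Place the vectors as rows of a 3×4 matrix and reduce to echelon form.
The reduction yields 2 nonzero rows, so the rank is 2.
Since rank 2 < 3, the set is linearly dependent.

linearly dependent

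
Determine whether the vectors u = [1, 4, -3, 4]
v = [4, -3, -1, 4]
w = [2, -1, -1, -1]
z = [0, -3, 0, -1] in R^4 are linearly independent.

linearly independent

Row-reduce the matrix whose columns are u, v, w, z.
The reduction yields 4 nonzero rows, so the rank is 4.
Since rank = 4 (the number of vectors), the set is linearly independent.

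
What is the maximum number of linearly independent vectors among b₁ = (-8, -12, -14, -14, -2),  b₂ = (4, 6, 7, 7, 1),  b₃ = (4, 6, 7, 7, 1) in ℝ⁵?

Form the matrix with b₁, b₂, b₃ as columns and reduce.
Reduction leaves 1 leading entry, giving rank 1.

1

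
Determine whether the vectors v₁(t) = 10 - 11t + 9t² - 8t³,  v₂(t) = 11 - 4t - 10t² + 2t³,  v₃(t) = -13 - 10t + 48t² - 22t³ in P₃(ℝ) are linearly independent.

linearly dependent

Take coordinates with respect to the standard basis {1, t, …, t³}.
Row-reduce the matrix whose columns are v₁, v₂, v₃.
The reduction yields 2 nonzero rows, so the rank is 2.
Since rank 2 < 3, the set is linearly dependent.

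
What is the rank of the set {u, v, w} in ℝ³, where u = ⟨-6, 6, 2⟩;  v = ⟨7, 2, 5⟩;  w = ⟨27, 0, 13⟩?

2

Apply Gaussian elimination to the matrix whose rows are u, v, w.
There are 2 pivot columns, so rank = 2.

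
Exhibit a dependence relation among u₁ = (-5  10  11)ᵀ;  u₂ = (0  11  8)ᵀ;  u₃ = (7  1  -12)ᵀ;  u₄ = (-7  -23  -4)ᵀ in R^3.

Solve the homogeneous system with u₁, u₂, u₃, u₄ as columns by row-reducing the coefficient matrix.
A generator of the null space is (0, 2, 1, 1).

2u₂ + u₃ + u₄ = 0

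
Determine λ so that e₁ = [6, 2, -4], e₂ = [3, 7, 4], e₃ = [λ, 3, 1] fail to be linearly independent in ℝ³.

The set is linearly dependent precisely when det[e₁; e₂; e₃] = 0.
The determinant works out to 36*λ - 72.
Solving 36*λ - 72 = 0 yields λ = 2.

λ = 2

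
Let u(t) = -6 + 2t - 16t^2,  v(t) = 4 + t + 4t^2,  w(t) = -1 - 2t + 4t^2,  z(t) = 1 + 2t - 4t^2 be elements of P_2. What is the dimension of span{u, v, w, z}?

dim = 2

Represent each element by its coordinate vector in ℝ³.
Apply Gaussian elimination to the matrix whose rows are u, v, w, z.
Exactly 2 pivots survive; hence the rank is 2.
(With 4 elements in a 3-dimensional space the rank is at most 3.)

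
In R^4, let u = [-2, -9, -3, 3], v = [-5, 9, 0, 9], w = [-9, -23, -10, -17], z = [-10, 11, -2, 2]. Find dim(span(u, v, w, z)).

dim = 3

Apply Gaussian elimination to the matrix whose rows are u, v, w, z.
Reduction leaves 3 leading entries, giving rank 3.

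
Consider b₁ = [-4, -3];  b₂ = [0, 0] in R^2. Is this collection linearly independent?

One of the vectors is the zero vector, so the set is linearly dependent.

linearly dependent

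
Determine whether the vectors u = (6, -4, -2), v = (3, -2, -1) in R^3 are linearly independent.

One vector is a scalar multiple of another, so the set is dependent.

linearly dependent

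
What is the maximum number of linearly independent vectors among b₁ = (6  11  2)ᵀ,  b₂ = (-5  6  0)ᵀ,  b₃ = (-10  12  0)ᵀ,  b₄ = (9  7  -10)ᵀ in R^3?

3

Row-reduce the 4×3 matrix with these as rows.
Exactly 3 pivots survive; hence the rank is 3.
(With 4 elements in a 3-dimensional space the rank is at most 3.)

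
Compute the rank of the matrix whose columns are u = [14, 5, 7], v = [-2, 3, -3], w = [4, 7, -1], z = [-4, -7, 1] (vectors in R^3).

rank 2

Form the matrix with u, v, w, z as columns and reduce.
Reduction leaves 2 leading entries, giving rank 2.
(With 4 elements in a 3-dimensional space the rank is at most 3.)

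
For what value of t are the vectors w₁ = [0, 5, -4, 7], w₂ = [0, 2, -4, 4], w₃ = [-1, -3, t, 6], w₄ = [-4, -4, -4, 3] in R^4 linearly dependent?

t = -31/2

The set is linearly dependent precisely when det[w₁; w₂; w₃; w₄] = 0.
Expanding, det = -24*t - 372.
Solving -24*t - 372 = 0 yields t = -31/2.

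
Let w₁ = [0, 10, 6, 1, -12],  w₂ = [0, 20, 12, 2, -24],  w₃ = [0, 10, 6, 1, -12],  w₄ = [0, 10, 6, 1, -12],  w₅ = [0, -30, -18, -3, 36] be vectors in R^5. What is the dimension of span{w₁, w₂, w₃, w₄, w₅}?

Put the 5×5 matrix [w₁|w₂|w₃|w₄|w₅] into echelon form.
Exactly 1 pivot survives; hence the rank is 1.

dim = 1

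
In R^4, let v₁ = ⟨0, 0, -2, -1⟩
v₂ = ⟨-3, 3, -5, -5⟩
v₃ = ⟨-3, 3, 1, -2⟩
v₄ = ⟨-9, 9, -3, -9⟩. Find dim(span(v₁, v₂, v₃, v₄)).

2

Apply Gaussian elimination to the matrix whose rows are v₁, v₂, v₃, v₄.
Exactly 2 pivots survive; hence the rank is 2.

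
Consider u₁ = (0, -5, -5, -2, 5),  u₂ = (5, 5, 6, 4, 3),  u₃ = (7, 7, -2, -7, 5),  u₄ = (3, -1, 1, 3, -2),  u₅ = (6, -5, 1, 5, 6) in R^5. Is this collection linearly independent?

linearly independent

Form the 5×5 matrix with these as columns; its determinant is 3509.
A nonzero determinant means the columns are linearly independent.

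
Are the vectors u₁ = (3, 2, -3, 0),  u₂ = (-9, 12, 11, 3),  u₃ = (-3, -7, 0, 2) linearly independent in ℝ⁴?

linearly independent

Place the vectors as rows of a 3×4 matrix and reduce to echelon form.
The reduction yields 3 nonzero rows, so the rank is 3.
Since rank = 3 (the number of vectors), the set is linearly independent.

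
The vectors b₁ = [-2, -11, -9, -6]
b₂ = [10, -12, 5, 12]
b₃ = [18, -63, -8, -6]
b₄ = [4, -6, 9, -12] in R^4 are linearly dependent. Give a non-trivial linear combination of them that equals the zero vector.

Row-reduce the matrix with b₁, b₂, b₃, b₄ as columns; the null space gives the coefficients.
The free variable yields coefficients (3, 2, -1, 1) (any nonzero multiple also works).

3b₁ + 2b₂ - b₃ + b₄ = 0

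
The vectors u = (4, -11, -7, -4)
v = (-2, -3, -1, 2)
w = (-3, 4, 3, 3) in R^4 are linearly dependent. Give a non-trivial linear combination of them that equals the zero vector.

Write the vectors as columns of a matrix and find a nonzero vector in its null space.
One solution (up to scaling) is (1, -1, 2).

u - v + 2w = 0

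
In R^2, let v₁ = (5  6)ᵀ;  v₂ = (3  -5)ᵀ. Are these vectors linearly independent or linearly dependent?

Place the vectors as rows of a 2×2 matrix and reduce to echelon form.
The reduction yields 2 nonzero rows, so the rank is 2.
Since rank = 2 (the number of vectors), the set is linearly independent.

linearly independent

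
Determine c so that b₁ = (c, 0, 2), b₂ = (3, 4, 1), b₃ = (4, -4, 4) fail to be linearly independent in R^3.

c = 14/5

The set is linearly dependent precisely when det[b₁; b₂; b₃] = 0.
Cofactor expansion gives det = 20*c - 56.
This vanishes exactly when c = 14/5.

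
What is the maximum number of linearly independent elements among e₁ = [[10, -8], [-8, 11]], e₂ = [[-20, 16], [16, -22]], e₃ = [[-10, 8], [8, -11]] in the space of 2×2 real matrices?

Represent each element by its coordinate vector in ℝ⁴.
Form the matrix with e₁, e₂, e₃ as columns and reduce.
There is 1 pivot column, so rank = 1.

1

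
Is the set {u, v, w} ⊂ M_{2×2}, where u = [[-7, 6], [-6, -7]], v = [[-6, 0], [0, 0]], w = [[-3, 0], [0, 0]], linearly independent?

Write each element as a coordinate vector in ℝ⁴ using {E₁₁, E₁₂, E₂₁, E₂₂}.
One vector is a scalar multiple of another, so the set is dependent.

linearly dependent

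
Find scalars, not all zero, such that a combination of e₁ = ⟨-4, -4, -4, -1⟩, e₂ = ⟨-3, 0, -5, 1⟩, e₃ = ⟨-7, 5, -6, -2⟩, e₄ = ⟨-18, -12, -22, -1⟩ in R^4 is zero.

Write the vectors as columns of a matrix and find a nonzero vector in its null space.
The free variable yields coefficients (3, 2, 0, -1) (any nonzero multiple also works).

3e₁ + 2e₂ - e₄ = 0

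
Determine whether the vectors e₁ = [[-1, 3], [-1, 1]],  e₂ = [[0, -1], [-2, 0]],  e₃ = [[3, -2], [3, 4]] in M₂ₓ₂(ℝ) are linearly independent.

Take coordinates with respect to the standard basis {E₁₁, E₁₂, E₂₁, E₂₂}.
Place the vectors as rows of a 3×4 matrix and reduce to echelon form.
The reduction yields 3 nonzero rows, so the rank is 3.
Since rank = 3 (the number of vectors), the set is linearly independent.

linearly independent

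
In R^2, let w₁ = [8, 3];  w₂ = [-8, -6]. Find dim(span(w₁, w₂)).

Form the matrix with w₁, w₂ as columns and reduce.
There are 2 pivot columns, so rank = 2.

2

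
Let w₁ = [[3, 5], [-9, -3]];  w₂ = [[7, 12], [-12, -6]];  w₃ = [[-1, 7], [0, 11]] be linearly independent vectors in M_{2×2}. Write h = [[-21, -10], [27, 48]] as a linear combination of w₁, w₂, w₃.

h = w₁ - 3w₂ + 3w₃

Identify each element with its coordinate vector in ℝ⁴ via {E₁₁, E₁₂, E₂₁, E₂₂}.
Since w₁, w₂, w₃ are independent, the coefficients expressing h are uniquely determined by a linear system.
Row-reducing the augmented matrix gives the unique coefficients (α₁, α₂, α₃) = (1, -3, 3).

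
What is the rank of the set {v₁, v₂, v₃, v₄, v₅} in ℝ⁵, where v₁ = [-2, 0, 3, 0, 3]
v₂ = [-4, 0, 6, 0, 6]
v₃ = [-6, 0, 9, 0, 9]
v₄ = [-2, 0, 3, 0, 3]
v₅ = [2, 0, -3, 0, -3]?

Put the 5×5 matrix [v₁|v₂|v₃|v₄|v₅] into echelon form.
Exactly 1 pivot survives; hence the rank is 1.

1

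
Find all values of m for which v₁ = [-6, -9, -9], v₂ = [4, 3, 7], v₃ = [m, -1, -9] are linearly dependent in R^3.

m = -14/3

Dependence holds iff the 3×3 matrix [v₁ v₂ v₃] is singular.
Expanding, det = -36*m - 168.
This vanishes exactly when m = -14/3.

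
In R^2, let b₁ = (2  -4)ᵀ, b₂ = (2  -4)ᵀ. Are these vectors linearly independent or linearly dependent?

linearly dependent

The matrix [b₁|b₂] has determinant 0.
A zero determinant means the columns are linearly dependent.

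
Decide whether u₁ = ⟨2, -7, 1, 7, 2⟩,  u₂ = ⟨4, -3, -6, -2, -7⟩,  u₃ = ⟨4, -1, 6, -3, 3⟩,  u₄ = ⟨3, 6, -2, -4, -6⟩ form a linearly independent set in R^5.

Place the vectors as rows of a 4×5 matrix and reduce to echelon form.
The reduction yields 4 nonzero rows, so the rank is 4.
Since rank = 4 (the number of vectors), the set is linearly independent.

linearly independent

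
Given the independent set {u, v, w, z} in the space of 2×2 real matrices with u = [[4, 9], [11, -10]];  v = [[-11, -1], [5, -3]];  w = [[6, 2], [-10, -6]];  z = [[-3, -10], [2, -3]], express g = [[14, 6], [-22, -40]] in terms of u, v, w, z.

Identify each element with its coordinate vector in ℝ⁴ via {E₁₁, E₁₂, E₂₁, E₂₂}.
Write g = c₁u + … + c₄z and equate components.
Back-substitution yields (c₁, …, c₄) = (1, 1, 4, 1).

g = u + v + 4w + z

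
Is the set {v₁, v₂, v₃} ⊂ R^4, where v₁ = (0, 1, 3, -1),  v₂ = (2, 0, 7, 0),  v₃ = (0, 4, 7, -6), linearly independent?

linearly independent

Row-reduce the matrix whose columns are v₁, v₂, v₃.
The reduction yields 3 nonzero rows, so the rank is 3.
Since rank = 3 (the number of vectors), the set is linearly independent.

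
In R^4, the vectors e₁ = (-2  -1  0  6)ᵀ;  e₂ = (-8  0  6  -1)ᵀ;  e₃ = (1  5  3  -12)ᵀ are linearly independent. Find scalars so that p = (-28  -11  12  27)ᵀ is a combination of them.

p = e₁ + 3e₂ - 2e₃

Write p = α₁e₁ + … + α₃e₃ and equate components.
The system has the unique solution (α₁, α₂, α₃) = (1, 3, -2).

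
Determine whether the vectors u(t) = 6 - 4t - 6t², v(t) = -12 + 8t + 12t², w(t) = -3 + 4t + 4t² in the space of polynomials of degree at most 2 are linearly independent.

Write each element as a coordinate vector in ℝ³ using {1, t, t²}.
One vector is a scalar multiple of another, so the set is dependent.

linearly dependent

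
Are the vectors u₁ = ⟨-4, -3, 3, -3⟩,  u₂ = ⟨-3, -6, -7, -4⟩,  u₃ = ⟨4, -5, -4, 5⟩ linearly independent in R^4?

linearly independent

Place the vectors as rows of a 3×4 matrix and reduce to echelon form.
The reduction yields 3 nonzero rows, so the rank is 3.
Since rank = 3 (the number of vectors), the set is linearly independent.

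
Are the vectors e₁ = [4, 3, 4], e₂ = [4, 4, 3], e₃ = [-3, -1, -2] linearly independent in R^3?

linearly independent

Place the vectors as rows of a 3×3 matrix and reduce to echelon form.
The reduction yields 3 nonzero rows, so the rank is 3.
Since rank = 3 (the number of vectors), the set is linearly independent.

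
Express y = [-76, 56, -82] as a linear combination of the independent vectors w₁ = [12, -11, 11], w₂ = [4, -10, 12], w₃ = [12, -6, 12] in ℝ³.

Solve the system with w₁, w₂, w₃ as columns and y as the right-hand side.
Row-reducing the augmented matrix gives the unique coefficients (c₁, c₂, c₃) = (-2, -1, -4).

y = -2w₁ - w₂ - 4w₃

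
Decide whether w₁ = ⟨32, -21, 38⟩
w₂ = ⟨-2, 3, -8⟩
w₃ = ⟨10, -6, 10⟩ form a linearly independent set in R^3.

linearly dependent

Row-reduce the matrix whose columns are w₁, w₂, w₃.
The reduction yields 2 nonzero rows, so the rank is 2.
Since rank 2 < 3, the set is linearly dependent.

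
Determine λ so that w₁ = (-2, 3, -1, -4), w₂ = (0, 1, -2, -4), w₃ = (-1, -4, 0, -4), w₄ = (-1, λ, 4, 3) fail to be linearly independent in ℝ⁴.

λ = -31/4

Place the vectors as rows of a 4×4 matrix; dependence ⇔ determinant zero.
The determinant works out to -12*λ - 93.
This vanishes exactly when λ = -31/4.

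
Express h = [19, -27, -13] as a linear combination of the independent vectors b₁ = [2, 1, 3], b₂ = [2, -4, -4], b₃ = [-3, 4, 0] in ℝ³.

h = b₁ + 4b₂ - 3b₃

Solve the system with b₁, b₂, b₃ as columns and h as the right-hand side.
The system has the unique solution (c₁, c₂, c₃) = (1, 4, -3).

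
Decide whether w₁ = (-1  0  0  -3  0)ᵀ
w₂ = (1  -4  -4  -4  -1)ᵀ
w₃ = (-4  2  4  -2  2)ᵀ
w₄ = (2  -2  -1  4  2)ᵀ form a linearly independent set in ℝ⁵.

linearly independent

Place the vectors as rows of a 4×5 matrix and reduce to echelon form.
The reduction yields 4 nonzero rows, so the rank is 4.
Since rank = 4 (the number of vectors), the set is linearly independent.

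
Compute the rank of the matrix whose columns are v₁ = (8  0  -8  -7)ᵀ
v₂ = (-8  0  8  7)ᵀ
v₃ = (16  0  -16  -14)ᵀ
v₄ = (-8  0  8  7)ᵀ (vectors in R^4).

Put the 4×4 matrix [v₁|v₂|v₃|v₄] into echelon form.
There is 1 pivot column, so rank = 1.

rank 1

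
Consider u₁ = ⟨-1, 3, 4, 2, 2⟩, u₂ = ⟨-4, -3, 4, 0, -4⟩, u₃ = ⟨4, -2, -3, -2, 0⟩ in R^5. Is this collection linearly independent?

Place the vectors as rows of a 3×5 matrix and reduce to echelon form.
The reduction yields 3 nonzero rows, so the rank is 3.
Since rank = 3 (the number of vectors), the set is linearly independent.

linearly independent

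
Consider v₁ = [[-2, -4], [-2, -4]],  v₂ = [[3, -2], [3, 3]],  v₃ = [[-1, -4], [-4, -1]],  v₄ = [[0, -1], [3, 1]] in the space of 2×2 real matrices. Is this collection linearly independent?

Write each element as a coordinate vector in ℝ⁴ using {E₁₁, E₁₂, E₂₁, E₂₂}.
Row-reduce the matrix whose columns are v₁, v₂, v₃, v₄.
The reduction yields 4 nonzero rows, so the rank is 4.
Since rank = 4 (the number of vectors), the set is linearly independent.

linearly independent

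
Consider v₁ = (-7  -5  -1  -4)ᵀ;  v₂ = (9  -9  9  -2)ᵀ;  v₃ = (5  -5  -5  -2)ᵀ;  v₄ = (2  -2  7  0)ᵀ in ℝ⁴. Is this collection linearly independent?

Form the 4×4 matrix with these as columns; its determinant is 0.
A zero determinant means the columns are linearly dependent.

linearly dependent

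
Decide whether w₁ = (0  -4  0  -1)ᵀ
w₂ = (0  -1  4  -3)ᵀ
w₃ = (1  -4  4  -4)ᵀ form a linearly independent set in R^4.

Place the vectors as rows of a 3×4 matrix and reduce to echelon form.
The reduction yields 3 nonzero rows, so the rank is 3.
Since rank = 3 (the number of vectors), the set is linearly independent.

linearly independent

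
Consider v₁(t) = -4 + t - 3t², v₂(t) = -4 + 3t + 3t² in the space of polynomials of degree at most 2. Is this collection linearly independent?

Write each element as a coordinate vector in ℝ³ using {1, t, t²}.
Place the vectors as rows of a 2×3 matrix and reduce to echelon form.
The reduction yields 2 nonzero rows, so the rank is 2.
Since rank = 2 (the number of vectors), the set is linearly independent.

linearly independent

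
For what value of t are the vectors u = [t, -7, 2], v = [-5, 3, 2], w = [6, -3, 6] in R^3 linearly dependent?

Dependence holds iff the 3×3 matrix [u v w] is singular.
The determinant works out to 24*t - 300.
Solving 24*t - 300 = 0 yields t = 25/2.

t = 25/2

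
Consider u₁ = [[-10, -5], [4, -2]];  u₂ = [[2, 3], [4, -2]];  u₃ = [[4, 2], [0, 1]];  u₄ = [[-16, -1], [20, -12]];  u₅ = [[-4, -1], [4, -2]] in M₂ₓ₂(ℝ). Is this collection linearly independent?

Take coordinates with respect to the standard basis {E₁₁, E₁₂, E₂₁, E₂₂}.
There are 5 vectors in a 4-dimensional space, so they cannot be linearly independent.

linearly dependent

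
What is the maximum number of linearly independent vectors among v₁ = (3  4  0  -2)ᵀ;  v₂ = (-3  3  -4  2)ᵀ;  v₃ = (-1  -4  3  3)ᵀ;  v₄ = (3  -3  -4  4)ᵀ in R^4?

4

Row-reduce the 4×4 matrix with these as rows.
The echelon form has 4 nonzero rows, so the rank is 4.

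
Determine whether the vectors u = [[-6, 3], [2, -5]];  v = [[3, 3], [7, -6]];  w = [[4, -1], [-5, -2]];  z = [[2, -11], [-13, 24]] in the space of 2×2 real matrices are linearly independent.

linearly dependent

Take coordinates with respect to the standard basis {E₁₁, E₁₂, E₂₁, E₂₂}.
The matrix [u|v|w|z] has determinant 0.
A zero determinant means the columns are linearly dependent.
Indeed 2u + 2v + w + z = 0.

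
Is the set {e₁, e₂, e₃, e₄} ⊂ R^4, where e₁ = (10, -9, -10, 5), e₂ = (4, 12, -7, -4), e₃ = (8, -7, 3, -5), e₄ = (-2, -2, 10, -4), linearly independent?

Form the 4×4 matrix with these as columns; its determinant is 2436.
A nonzero determinant means the columns are linearly independent.

linearly independent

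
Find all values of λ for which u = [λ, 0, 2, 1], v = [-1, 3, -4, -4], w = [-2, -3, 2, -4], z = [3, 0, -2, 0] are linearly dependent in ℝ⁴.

λ = -9/4

The set is linearly dependent precisely when det[u; v; w; z] = 0.
Cofactor expansion gives det = -48*λ - 108.
Setting this to zero gives λ = -9/4.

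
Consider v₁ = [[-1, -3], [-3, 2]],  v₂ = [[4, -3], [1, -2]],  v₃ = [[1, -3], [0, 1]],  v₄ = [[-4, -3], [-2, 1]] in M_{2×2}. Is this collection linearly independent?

linearly independent

Write each element as a coordinate vector in ℝ⁴ using {E₁₁, E₁₂, E₂₁, E₂₂}.
Form the 4×4 matrix with these as columns; its determinant is -102.
A nonzero determinant means the columns are linearly independent.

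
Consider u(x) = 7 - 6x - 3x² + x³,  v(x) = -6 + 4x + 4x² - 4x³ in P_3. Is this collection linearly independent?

linearly independent

Write each element as a coordinate vector in ℝ⁴ using {1, x, …, x³}.
Place the vectors as rows of a 2×4 matrix and reduce to echelon form.
The reduction yields 2 nonzero rows, so the rank is 2.
Since rank = 2 (the number of vectors), the set is linearly independent.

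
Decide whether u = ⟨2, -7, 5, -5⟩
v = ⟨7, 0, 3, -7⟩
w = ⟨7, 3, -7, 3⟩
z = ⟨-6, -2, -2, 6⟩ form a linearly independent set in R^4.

linearly independent

Form the 4×4 matrix with these as columns; its determinant is -84.
A nonzero determinant means the columns are linearly independent.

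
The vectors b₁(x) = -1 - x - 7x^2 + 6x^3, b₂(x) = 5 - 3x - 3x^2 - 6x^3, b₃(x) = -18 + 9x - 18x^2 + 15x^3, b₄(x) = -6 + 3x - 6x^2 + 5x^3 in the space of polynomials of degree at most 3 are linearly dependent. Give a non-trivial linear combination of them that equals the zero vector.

Pass to coordinate vectors relative to the basis {1, x, …, x^3}.
Write the vectors as columns of a matrix and find a nonzero vector in its null space.
One solution (up to scaling) is (0, 0, 1, -3).

b₃ - 3b₄ = 0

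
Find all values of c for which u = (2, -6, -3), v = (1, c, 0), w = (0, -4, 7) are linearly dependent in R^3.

c = -27/7

The vectors are dependent exactly when the determinant of the matrix with rows u, v, w vanishes.
Cofactor expansion gives det = 14*c + 54.
Setting this to zero gives c = -27/7.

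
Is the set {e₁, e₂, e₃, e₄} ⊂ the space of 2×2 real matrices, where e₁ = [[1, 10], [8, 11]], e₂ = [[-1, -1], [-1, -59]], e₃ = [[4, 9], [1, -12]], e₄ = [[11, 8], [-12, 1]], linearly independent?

linearly dependent

Take coordinates with respect to the standard basis {E₁₁, E₁₂, E₂₁, E₂₂}.
Form the 4×4 matrix with these as columns; its determinant is 0.
A zero determinant means the columns are linearly dependent.
Indeed 2e₁ + e₂ - 3e₃ + e₄ = 0.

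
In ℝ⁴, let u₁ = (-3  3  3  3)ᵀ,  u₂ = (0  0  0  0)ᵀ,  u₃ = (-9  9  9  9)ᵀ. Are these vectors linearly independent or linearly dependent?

linearly dependent

One of the vectors is the zero vector, so the set is linearly dependent.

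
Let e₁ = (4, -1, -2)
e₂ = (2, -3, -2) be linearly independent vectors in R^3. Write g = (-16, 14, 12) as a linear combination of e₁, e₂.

Solve the system with e₁, e₂ as columns and g as the right-hand side.
Row-reducing the augmented matrix gives the unique coefficients (a₁, a₂) = (-2, -4).

g = -2e₁ - 4e₂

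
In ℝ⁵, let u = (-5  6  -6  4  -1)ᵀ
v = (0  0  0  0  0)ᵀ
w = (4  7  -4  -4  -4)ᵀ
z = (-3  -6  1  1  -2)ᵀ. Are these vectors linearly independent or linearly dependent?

linearly dependent

One of the vectors is the zero vector, so the set is linearly dependent.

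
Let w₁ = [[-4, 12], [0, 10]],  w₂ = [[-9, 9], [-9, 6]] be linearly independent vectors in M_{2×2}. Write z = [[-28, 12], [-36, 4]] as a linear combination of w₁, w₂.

z = -2w₁ + 4w₂

Take coordinate vectors relative to {E₁₁, E₁₂, E₂₁, E₂₂}.
Since w₁, w₂ are independent, the coefficients expressing z are uniquely determined by a linear system.
The system has the unique solution (c₁, c₂) = (-2, 4).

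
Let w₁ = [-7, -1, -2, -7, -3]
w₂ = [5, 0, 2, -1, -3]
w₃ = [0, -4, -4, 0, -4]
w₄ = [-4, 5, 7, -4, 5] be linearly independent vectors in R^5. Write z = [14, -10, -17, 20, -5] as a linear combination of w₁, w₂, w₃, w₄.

z = -w₁ - w₂ - w₃ - 3w₄

Solve the system with w₁, w₂, w₃, w₄ as columns and z as the right-hand side.
Back-substitution yields (a₁, …, a₄) = (-1, -1, -1, -3).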